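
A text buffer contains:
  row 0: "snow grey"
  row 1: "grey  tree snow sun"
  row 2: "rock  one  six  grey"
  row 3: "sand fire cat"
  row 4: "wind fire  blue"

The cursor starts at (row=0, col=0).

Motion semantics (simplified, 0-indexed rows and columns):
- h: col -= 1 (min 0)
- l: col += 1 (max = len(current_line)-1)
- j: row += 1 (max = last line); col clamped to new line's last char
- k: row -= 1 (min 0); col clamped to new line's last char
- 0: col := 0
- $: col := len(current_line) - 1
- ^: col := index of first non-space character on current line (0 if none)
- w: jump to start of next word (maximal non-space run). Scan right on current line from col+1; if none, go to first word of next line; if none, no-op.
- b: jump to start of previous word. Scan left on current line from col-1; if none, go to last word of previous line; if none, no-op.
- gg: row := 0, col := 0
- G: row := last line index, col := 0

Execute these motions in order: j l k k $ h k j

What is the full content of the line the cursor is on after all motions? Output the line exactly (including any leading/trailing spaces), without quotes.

After 1 (j): row=1 col=0 char='g'
After 2 (l): row=1 col=1 char='r'
After 3 (k): row=0 col=1 char='n'
After 4 (k): row=0 col=1 char='n'
After 5 ($): row=0 col=8 char='y'
After 6 (h): row=0 col=7 char='e'
After 7 (k): row=0 col=7 char='e'
After 8 (j): row=1 col=7 char='r'

Answer: grey  tree snow sun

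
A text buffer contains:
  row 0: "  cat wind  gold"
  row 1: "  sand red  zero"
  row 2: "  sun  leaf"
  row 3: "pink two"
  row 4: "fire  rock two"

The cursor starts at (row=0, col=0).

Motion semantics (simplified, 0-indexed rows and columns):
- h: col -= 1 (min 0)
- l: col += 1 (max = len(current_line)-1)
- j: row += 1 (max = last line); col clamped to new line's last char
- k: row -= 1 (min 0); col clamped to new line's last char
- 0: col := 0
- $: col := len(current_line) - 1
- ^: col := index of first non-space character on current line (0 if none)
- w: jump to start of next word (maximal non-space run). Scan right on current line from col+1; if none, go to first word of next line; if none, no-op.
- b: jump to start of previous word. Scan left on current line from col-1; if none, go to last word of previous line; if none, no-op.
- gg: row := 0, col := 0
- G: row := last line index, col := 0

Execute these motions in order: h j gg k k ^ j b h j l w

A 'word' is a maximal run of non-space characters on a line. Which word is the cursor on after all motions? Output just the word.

Answer: sun

Derivation:
After 1 (h): row=0 col=0 char='_'
After 2 (j): row=1 col=0 char='_'
After 3 (gg): row=0 col=0 char='_'
After 4 (k): row=0 col=0 char='_'
After 5 (k): row=0 col=0 char='_'
After 6 (^): row=0 col=2 char='c'
After 7 (j): row=1 col=2 char='s'
After 8 (b): row=0 col=12 char='g'
After 9 (h): row=0 col=11 char='_'
After 10 (j): row=1 col=11 char='_'
After 11 (l): row=1 col=12 char='z'
After 12 (w): row=2 col=2 char='s'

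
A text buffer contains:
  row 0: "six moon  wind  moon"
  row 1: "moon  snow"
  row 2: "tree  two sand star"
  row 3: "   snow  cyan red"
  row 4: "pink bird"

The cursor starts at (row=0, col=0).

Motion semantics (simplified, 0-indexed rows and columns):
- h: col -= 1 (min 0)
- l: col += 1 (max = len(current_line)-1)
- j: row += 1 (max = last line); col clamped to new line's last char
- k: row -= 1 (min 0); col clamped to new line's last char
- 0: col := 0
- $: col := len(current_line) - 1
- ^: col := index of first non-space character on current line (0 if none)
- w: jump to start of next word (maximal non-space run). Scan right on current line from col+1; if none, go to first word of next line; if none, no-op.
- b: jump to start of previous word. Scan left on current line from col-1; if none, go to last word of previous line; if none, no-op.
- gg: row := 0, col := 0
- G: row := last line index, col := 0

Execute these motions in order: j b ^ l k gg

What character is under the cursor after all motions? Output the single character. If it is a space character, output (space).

Answer: s

Derivation:
After 1 (j): row=1 col=0 char='m'
After 2 (b): row=0 col=16 char='m'
After 3 (^): row=0 col=0 char='s'
After 4 (l): row=0 col=1 char='i'
After 5 (k): row=0 col=1 char='i'
After 6 (gg): row=0 col=0 char='s'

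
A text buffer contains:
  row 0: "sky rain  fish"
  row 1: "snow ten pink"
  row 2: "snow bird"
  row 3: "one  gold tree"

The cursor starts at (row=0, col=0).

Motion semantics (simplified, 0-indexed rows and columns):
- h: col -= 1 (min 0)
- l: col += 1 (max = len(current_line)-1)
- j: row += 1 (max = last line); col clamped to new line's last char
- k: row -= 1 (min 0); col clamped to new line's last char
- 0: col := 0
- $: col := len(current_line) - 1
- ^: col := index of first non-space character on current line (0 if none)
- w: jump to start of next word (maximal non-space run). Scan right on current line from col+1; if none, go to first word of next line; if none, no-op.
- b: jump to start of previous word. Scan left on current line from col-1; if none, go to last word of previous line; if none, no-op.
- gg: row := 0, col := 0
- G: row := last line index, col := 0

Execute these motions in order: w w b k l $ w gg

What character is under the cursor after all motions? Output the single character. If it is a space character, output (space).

Answer: s

Derivation:
After 1 (w): row=0 col=4 char='r'
After 2 (w): row=0 col=10 char='f'
After 3 (b): row=0 col=4 char='r'
After 4 (k): row=0 col=4 char='r'
After 5 (l): row=0 col=5 char='a'
After 6 ($): row=0 col=13 char='h'
After 7 (w): row=1 col=0 char='s'
After 8 (gg): row=0 col=0 char='s'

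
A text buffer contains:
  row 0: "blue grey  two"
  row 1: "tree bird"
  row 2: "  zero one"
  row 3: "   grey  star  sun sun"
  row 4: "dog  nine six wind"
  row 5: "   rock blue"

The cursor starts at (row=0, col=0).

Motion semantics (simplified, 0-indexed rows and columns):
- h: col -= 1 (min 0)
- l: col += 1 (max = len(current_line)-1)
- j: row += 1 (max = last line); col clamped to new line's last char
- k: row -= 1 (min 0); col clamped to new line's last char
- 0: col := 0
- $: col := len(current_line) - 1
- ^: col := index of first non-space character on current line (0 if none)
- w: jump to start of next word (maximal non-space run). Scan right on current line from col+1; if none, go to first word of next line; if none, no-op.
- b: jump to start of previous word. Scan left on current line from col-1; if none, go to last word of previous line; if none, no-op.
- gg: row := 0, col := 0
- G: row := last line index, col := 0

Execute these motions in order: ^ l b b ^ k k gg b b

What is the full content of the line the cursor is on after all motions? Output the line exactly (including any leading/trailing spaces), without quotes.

After 1 (^): row=0 col=0 char='b'
After 2 (l): row=0 col=1 char='l'
After 3 (b): row=0 col=0 char='b'
After 4 (b): row=0 col=0 char='b'
After 5 (^): row=0 col=0 char='b'
After 6 (k): row=0 col=0 char='b'
After 7 (k): row=0 col=0 char='b'
After 8 (gg): row=0 col=0 char='b'
After 9 (b): row=0 col=0 char='b'
After 10 (b): row=0 col=0 char='b'

Answer: blue grey  two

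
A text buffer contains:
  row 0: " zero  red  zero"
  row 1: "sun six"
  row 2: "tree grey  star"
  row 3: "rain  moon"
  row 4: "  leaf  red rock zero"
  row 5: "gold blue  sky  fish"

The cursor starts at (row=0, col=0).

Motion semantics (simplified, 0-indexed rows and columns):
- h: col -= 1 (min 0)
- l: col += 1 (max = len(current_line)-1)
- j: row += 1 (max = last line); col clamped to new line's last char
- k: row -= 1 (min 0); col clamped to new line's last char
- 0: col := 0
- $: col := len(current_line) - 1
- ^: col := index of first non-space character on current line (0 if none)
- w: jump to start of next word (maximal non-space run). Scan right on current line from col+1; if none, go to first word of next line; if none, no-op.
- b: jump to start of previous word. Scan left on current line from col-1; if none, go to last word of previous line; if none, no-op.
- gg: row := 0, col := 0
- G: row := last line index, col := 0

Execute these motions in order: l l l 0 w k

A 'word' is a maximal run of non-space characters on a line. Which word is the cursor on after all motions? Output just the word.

After 1 (l): row=0 col=1 char='z'
After 2 (l): row=0 col=2 char='e'
After 3 (l): row=0 col=3 char='r'
After 4 (0): row=0 col=0 char='_'
After 5 (w): row=0 col=1 char='z'
After 6 (k): row=0 col=1 char='z'

Answer: zero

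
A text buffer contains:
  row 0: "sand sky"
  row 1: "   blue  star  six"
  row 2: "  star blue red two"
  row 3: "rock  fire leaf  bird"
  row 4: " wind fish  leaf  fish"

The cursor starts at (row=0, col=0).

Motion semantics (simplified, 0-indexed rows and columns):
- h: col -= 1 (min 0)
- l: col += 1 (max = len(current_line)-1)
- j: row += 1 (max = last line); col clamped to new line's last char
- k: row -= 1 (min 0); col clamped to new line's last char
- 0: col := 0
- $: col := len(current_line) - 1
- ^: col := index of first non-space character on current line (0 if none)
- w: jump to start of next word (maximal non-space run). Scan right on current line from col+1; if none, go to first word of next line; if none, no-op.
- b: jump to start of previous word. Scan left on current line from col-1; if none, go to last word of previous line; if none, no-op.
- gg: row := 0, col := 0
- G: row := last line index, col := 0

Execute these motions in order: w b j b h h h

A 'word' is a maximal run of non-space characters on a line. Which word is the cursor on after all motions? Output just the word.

After 1 (w): row=0 col=5 char='s'
After 2 (b): row=0 col=0 char='s'
After 3 (j): row=1 col=0 char='_'
After 4 (b): row=0 col=5 char='s'
After 5 (h): row=0 col=4 char='_'
After 6 (h): row=0 col=3 char='d'
After 7 (h): row=0 col=2 char='n'

Answer: sand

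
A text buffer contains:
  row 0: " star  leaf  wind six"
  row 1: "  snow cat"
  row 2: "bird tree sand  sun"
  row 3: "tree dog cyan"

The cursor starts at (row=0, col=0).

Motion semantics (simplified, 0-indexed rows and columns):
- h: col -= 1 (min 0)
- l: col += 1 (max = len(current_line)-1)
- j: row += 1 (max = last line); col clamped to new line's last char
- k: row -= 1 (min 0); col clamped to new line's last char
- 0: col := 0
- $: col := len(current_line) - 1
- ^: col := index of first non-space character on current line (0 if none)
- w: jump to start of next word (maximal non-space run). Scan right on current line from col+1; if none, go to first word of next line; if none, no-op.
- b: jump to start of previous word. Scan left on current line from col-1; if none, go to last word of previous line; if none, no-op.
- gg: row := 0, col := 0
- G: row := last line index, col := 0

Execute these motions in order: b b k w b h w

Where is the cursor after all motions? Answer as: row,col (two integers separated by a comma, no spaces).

After 1 (b): row=0 col=0 char='_'
After 2 (b): row=0 col=0 char='_'
After 3 (k): row=0 col=0 char='_'
After 4 (w): row=0 col=1 char='s'
After 5 (b): row=0 col=1 char='s'
After 6 (h): row=0 col=0 char='_'
After 7 (w): row=0 col=1 char='s'

Answer: 0,1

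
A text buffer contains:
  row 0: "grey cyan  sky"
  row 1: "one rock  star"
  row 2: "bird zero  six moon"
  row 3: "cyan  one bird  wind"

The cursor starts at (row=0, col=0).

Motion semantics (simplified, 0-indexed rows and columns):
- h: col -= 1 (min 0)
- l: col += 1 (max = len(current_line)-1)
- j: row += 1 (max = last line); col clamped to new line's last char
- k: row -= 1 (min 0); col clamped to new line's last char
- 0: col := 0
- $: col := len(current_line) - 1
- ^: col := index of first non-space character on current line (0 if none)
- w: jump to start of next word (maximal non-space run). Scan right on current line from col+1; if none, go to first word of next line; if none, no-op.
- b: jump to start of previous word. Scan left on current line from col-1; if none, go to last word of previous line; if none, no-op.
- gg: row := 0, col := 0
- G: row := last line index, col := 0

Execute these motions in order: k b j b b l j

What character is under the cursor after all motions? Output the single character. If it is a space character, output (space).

After 1 (k): row=0 col=0 char='g'
After 2 (b): row=0 col=0 char='g'
After 3 (j): row=1 col=0 char='o'
After 4 (b): row=0 col=11 char='s'
After 5 (b): row=0 col=5 char='c'
After 6 (l): row=0 col=6 char='y'
After 7 (j): row=1 col=6 char='c'

Answer: c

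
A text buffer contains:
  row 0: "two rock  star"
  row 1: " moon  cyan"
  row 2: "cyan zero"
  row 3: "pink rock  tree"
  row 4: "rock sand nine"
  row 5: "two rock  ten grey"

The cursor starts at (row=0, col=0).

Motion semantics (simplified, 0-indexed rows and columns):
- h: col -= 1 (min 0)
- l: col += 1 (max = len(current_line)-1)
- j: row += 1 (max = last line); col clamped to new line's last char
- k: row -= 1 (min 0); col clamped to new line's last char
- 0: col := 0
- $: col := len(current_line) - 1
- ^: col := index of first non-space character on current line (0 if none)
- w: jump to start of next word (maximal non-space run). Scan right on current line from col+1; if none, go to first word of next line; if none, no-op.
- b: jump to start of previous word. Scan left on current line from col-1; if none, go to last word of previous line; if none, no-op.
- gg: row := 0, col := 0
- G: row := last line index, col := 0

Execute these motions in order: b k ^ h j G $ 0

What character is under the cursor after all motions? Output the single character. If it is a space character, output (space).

After 1 (b): row=0 col=0 char='t'
After 2 (k): row=0 col=0 char='t'
After 3 (^): row=0 col=0 char='t'
After 4 (h): row=0 col=0 char='t'
After 5 (j): row=1 col=0 char='_'
After 6 (G): row=5 col=0 char='t'
After 7 ($): row=5 col=17 char='y'
After 8 (0): row=5 col=0 char='t'

Answer: t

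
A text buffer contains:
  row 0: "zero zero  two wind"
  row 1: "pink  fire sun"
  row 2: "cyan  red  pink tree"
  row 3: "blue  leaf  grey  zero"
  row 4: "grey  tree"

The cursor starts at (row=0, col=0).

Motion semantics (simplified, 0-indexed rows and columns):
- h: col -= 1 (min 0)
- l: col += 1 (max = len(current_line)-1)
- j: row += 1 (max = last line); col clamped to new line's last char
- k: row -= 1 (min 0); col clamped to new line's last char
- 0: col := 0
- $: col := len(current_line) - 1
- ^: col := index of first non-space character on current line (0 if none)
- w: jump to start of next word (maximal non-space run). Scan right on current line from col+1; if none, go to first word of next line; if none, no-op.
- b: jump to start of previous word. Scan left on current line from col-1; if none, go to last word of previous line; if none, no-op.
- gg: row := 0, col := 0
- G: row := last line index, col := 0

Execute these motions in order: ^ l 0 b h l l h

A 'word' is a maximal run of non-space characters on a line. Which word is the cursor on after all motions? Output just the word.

Answer: zero

Derivation:
After 1 (^): row=0 col=0 char='z'
After 2 (l): row=0 col=1 char='e'
After 3 (0): row=0 col=0 char='z'
After 4 (b): row=0 col=0 char='z'
After 5 (h): row=0 col=0 char='z'
After 6 (l): row=0 col=1 char='e'
After 7 (l): row=0 col=2 char='r'
After 8 (h): row=0 col=1 char='e'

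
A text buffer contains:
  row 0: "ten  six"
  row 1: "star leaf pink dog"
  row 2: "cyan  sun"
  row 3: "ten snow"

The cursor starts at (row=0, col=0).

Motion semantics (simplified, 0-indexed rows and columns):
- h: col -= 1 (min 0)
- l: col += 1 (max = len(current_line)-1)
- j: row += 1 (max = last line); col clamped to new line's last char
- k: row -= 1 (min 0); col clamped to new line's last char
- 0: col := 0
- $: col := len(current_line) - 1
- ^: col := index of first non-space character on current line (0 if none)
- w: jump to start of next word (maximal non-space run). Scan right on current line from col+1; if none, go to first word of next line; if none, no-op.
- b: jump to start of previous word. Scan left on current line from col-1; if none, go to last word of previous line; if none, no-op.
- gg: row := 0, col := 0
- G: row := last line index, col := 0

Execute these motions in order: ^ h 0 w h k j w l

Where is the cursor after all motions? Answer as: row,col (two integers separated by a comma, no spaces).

After 1 (^): row=0 col=0 char='t'
After 2 (h): row=0 col=0 char='t'
After 3 (0): row=0 col=0 char='t'
After 4 (w): row=0 col=5 char='s'
After 5 (h): row=0 col=4 char='_'
After 6 (k): row=0 col=4 char='_'
After 7 (j): row=1 col=4 char='_'
After 8 (w): row=1 col=5 char='l'
After 9 (l): row=1 col=6 char='e'

Answer: 1,6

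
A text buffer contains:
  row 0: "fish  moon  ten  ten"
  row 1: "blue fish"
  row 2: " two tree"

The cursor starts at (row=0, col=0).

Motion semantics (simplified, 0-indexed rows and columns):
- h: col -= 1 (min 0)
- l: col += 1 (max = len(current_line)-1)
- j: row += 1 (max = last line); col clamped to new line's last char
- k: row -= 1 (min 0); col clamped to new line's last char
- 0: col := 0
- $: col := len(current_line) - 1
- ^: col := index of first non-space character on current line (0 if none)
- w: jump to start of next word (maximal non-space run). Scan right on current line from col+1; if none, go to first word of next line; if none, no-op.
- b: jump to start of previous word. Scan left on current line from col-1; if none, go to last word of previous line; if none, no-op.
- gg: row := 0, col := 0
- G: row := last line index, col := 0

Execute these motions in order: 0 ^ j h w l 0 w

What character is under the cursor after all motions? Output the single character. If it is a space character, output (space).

After 1 (0): row=0 col=0 char='f'
After 2 (^): row=0 col=0 char='f'
After 3 (j): row=1 col=0 char='b'
After 4 (h): row=1 col=0 char='b'
After 5 (w): row=1 col=5 char='f'
After 6 (l): row=1 col=6 char='i'
After 7 (0): row=1 col=0 char='b'
After 8 (w): row=1 col=5 char='f'

Answer: f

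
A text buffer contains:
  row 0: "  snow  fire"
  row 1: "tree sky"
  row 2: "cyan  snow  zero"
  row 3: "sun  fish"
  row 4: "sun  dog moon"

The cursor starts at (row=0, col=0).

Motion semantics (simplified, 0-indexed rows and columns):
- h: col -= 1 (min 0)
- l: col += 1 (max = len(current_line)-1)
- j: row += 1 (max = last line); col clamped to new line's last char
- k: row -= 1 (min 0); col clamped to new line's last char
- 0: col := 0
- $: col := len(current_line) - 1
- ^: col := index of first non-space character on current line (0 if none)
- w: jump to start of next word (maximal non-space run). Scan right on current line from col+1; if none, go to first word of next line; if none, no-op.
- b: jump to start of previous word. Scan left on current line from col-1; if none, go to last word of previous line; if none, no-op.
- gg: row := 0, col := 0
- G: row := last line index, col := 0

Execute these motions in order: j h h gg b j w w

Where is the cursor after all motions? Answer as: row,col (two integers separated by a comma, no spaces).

Answer: 2,0

Derivation:
After 1 (j): row=1 col=0 char='t'
After 2 (h): row=1 col=0 char='t'
After 3 (h): row=1 col=0 char='t'
After 4 (gg): row=0 col=0 char='_'
After 5 (b): row=0 col=0 char='_'
After 6 (j): row=1 col=0 char='t'
After 7 (w): row=1 col=5 char='s'
After 8 (w): row=2 col=0 char='c'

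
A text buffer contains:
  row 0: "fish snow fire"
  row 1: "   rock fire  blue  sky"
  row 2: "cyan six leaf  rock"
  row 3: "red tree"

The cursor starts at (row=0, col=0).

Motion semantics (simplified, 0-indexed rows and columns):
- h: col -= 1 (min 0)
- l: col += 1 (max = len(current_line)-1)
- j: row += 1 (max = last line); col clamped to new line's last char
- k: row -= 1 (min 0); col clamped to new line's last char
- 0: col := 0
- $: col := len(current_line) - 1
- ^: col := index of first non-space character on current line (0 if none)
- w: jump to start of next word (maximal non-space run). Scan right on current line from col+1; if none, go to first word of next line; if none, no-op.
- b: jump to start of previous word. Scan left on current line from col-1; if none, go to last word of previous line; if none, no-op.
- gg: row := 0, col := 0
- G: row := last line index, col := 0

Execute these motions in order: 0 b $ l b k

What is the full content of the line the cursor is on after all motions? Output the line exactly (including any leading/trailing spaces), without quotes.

Answer: fish snow fire

Derivation:
After 1 (0): row=0 col=0 char='f'
After 2 (b): row=0 col=0 char='f'
After 3 ($): row=0 col=13 char='e'
After 4 (l): row=0 col=13 char='e'
After 5 (b): row=0 col=10 char='f'
After 6 (k): row=0 col=10 char='f'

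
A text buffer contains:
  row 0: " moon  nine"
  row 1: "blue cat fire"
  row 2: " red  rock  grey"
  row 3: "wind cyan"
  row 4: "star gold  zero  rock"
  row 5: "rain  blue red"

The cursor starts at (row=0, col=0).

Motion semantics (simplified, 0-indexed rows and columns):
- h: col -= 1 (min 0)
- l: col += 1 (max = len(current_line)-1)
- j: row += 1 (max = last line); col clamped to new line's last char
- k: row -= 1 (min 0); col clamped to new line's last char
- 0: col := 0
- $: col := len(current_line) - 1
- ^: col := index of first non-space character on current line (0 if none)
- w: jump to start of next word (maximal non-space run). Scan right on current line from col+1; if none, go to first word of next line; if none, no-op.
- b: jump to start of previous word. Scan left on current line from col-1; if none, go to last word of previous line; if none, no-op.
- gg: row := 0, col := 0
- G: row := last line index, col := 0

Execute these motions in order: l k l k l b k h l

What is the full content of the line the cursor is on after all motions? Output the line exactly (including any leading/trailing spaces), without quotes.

Answer:  moon  nine

Derivation:
After 1 (l): row=0 col=1 char='m'
After 2 (k): row=0 col=1 char='m'
After 3 (l): row=0 col=2 char='o'
After 4 (k): row=0 col=2 char='o'
After 5 (l): row=0 col=3 char='o'
After 6 (b): row=0 col=1 char='m'
After 7 (k): row=0 col=1 char='m'
After 8 (h): row=0 col=0 char='_'
After 9 (l): row=0 col=1 char='m'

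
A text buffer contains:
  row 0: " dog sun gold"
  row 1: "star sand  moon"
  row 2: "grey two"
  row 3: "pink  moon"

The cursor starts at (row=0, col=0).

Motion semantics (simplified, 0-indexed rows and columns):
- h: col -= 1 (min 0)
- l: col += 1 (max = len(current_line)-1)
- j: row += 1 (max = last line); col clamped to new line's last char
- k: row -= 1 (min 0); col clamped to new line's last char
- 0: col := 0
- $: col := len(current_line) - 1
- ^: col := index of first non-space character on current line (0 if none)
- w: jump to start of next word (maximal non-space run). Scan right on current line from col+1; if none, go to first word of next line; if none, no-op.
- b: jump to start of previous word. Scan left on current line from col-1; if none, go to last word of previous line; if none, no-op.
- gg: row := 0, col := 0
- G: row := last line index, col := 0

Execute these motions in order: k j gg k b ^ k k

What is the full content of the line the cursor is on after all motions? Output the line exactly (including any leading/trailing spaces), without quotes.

After 1 (k): row=0 col=0 char='_'
After 2 (j): row=1 col=0 char='s'
After 3 (gg): row=0 col=0 char='_'
After 4 (k): row=0 col=0 char='_'
After 5 (b): row=0 col=0 char='_'
After 6 (^): row=0 col=1 char='d'
After 7 (k): row=0 col=1 char='d'
After 8 (k): row=0 col=1 char='d'

Answer:  dog sun gold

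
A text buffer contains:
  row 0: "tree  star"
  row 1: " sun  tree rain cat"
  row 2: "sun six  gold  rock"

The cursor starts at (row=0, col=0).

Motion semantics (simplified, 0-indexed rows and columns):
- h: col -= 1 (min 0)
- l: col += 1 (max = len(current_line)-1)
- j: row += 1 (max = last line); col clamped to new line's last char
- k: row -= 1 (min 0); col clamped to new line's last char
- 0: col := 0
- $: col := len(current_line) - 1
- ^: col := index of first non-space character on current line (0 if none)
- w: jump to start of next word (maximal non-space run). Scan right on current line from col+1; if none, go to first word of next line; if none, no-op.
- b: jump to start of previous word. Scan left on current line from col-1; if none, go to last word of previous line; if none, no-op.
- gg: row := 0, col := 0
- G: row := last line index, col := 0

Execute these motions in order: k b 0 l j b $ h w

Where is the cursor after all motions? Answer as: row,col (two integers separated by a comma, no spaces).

After 1 (k): row=0 col=0 char='t'
After 2 (b): row=0 col=0 char='t'
After 3 (0): row=0 col=0 char='t'
After 4 (l): row=0 col=1 char='r'
After 5 (j): row=1 col=1 char='s'
After 6 (b): row=0 col=6 char='s'
After 7 ($): row=0 col=9 char='r'
After 8 (h): row=0 col=8 char='a'
After 9 (w): row=1 col=1 char='s'

Answer: 1,1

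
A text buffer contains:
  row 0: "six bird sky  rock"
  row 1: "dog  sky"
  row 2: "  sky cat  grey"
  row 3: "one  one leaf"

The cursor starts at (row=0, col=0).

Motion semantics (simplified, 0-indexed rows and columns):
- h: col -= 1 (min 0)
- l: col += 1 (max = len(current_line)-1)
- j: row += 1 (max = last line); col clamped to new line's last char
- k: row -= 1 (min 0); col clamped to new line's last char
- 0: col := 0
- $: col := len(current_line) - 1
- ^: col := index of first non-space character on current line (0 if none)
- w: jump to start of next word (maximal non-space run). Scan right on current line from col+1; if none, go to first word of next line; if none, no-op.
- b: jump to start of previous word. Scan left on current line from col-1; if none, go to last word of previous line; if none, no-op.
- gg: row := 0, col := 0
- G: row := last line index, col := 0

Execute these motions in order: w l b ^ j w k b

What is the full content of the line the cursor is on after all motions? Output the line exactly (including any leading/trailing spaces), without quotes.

After 1 (w): row=0 col=4 char='b'
After 2 (l): row=0 col=5 char='i'
After 3 (b): row=0 col=4 char='b'
After 4 (^): row=0 col=0 char='s'
After 5 (j): row=1 col=0 char='d'
After 6 (w): row=1 col=5 char='s'
After 7 (k): row=0 col=5 char='i'
After 8 (b): row=0 col=4 char='b'

Answer: six bird sky  rock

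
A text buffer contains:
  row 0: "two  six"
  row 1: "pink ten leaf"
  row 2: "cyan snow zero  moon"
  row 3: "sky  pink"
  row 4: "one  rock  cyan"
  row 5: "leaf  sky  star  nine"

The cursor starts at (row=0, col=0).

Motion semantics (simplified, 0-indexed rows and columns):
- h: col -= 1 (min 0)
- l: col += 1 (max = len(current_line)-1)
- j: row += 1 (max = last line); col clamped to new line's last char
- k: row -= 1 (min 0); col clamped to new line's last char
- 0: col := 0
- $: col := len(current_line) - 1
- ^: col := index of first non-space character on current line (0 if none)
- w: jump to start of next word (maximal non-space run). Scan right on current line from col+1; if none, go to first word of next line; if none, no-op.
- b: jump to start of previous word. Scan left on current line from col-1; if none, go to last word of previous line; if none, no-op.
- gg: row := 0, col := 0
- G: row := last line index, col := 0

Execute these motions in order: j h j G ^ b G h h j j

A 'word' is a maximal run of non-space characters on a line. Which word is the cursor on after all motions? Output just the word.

After 1 (j): row=1 col=0 char='p'
After 2 (h): row=1 col=0 char='p'
After 3 (j): row=2 col=0 char='c'
After 4 (G): row=5 col=0 char='l'
After 5 (^): row=5 col=0 char='l'
After 6 (b): row=4 col=11 char='c'
After 7 (G): row=5 col=0 char='l'
After 8 (h): row=5 col=0 char='l'
After 9 (h): row=5 col=0 char='l'
After 10 (j): row=5 col=0 char='l'
After 11 (j): row=5 col=0 char='l'

Answer: leaf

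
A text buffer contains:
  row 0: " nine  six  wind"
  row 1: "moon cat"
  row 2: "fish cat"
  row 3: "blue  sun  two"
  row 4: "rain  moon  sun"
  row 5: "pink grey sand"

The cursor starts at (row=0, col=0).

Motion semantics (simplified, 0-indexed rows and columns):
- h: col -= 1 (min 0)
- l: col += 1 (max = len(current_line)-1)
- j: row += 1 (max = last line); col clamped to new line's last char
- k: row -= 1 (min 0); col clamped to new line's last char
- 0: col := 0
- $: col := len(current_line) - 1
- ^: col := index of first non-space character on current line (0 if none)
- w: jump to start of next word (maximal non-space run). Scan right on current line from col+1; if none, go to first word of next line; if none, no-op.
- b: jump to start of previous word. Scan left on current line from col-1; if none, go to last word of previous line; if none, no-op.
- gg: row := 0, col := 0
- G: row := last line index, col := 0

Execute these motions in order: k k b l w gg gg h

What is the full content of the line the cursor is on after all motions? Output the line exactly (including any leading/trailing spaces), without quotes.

Answer:  nine  six  wind

Derivation:
After 1 (k): row=0 col=0 char='_'
After 2 (k): row=0 col=0 char='_'
After 3 (b): row=0 col=0 char='_'
After 4 (l): row=0 col=1 char='n'
After 5 (w): row=0 col=7 char='s'
After 6 (gg): row=0 col=0 char='_'
After 7 (gg): row=0 col=0 char='_'
After 8 (h): row=0 col=0 char='_'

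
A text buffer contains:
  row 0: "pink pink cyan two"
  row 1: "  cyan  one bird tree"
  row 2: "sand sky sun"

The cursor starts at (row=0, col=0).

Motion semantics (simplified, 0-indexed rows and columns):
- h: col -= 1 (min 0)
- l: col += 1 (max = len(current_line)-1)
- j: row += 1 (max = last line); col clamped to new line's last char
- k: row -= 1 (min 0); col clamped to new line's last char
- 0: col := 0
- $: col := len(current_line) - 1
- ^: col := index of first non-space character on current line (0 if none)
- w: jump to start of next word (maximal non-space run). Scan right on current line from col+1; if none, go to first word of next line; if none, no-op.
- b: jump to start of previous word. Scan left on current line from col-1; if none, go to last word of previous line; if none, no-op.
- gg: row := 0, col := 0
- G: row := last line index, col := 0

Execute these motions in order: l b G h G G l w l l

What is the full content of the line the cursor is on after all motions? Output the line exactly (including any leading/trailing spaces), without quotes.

After 1 (l): row=0 col=1 char='i'
After 2 (b): row=0 col=0 char='p'
After 3 (G): row=2 col=0 char='s'
After 4 (h): row=2 col=0 char='s'
After 5 (G): row=2 col=0 char='s'
After 6 (G): row=2 col=0 char='s'
After 7 (l): row=2 col=1 char='a'
After 8 (w): row=2 col=5 char='s'
After 9 (l): row=2 col=6 char='k'
After 10 (l): row=2 col=7 char='y'

Answer: sand sky sun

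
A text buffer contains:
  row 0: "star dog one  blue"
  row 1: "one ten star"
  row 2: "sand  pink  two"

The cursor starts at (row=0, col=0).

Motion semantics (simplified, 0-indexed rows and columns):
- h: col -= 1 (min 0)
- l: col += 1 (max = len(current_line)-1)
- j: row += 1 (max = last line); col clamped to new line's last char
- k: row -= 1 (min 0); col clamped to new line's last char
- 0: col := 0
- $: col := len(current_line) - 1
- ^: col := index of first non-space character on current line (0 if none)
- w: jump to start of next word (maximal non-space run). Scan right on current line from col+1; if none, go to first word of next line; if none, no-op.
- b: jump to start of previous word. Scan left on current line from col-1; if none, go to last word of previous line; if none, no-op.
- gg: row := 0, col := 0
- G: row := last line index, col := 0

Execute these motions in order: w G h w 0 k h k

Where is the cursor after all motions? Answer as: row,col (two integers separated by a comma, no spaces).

Answer: 0,0

Derivation:
After 1 (w): row=0 col=5 char='d'
After 2 (G): row=2 col=0 char='s'
After 3 (h): row=2 col=0 char='s'
After 4 (w): row=2 col=6 char='p'
After 5 (0): row=2 col=0 char='s'
After 6 (k): row=1 col=0 char='o'
After 7 (h): row=1 col=0 char='o'
After 8 (k): row=0 col=0 char='s'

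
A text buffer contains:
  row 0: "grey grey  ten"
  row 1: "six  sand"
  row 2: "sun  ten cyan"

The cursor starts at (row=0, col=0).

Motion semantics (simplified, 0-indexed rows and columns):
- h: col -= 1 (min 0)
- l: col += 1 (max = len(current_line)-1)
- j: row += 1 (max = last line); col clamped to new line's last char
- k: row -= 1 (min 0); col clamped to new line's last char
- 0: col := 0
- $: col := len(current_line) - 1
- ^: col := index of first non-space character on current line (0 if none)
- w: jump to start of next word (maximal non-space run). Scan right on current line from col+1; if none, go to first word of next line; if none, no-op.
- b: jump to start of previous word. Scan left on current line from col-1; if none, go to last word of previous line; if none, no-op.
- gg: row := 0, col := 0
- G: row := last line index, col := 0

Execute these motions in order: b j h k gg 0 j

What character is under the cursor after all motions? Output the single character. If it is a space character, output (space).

After 1 (b): row=0 col=0 char='g'
After 2 (j): row=1 col=0 char='s'
After 3 (h): row=1 col=0 char='s'
After 4 (k): row=0 col=0 char='g'
After 5 (gg): row=0 col=0 char='g'
After 6 (0): row=0 col=0 char='g'
After 7 (j): row=1 col=0 char='s'

Answer: s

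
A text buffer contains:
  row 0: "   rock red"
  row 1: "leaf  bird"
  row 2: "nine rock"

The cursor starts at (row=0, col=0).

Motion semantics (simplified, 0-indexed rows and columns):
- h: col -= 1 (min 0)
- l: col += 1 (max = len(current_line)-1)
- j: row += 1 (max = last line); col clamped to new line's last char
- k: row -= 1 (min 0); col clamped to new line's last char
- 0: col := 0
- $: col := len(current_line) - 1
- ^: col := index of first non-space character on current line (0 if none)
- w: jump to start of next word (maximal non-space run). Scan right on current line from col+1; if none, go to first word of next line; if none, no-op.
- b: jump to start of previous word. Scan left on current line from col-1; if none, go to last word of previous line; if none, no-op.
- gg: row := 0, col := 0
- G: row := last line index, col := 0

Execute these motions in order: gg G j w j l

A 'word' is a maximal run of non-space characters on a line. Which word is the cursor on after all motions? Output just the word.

After 1 (gg): row=0 col=0 char='_'
After 2 (G): row=2 col=0 char='n'
After 3 (j): row=2 col=0 char='n'
After 4 (w): row=2 col=5 char='r'
After 5 (j): row=2 col=5 char='r'
After 6 (l): row=2 col=6 char='o'

Answer: rock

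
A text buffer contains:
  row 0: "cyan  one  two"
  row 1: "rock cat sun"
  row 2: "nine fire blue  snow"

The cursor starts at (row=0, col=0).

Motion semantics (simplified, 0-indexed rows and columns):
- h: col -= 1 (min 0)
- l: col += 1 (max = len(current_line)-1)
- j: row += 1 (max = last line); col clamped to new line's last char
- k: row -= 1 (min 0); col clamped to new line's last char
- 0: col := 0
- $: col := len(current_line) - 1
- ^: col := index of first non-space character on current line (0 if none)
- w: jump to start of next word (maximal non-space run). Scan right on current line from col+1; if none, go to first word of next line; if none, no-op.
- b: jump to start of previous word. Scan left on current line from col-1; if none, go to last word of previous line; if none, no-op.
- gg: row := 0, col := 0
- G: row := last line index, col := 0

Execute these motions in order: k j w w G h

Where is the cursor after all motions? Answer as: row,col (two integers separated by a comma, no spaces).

After 1 (k): row=0 col=0 char='c'
After 2 (j): row=1 col=0 char='r'
After 3 (w): row=1 col=5 char='c'
After 4 (w): row=1 col=9 char='s'
After 5 (G): row=2 col=0 char='n'
After 6 (h): row=2 col=0 char='n'

Answer: 2,0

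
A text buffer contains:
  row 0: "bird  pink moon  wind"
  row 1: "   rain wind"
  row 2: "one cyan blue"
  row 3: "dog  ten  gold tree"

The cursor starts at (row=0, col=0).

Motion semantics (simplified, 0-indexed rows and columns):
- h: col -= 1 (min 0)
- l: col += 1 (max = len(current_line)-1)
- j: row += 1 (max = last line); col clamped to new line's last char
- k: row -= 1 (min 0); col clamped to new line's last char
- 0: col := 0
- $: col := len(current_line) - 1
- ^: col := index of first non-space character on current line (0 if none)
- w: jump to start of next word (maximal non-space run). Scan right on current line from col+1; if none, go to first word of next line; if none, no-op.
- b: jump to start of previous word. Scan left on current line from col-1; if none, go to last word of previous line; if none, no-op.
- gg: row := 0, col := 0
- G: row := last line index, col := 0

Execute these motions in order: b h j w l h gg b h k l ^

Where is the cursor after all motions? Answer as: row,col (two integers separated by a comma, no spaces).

Answer: 0,0

Derivation:
After 1 (b): row=0 col=0 char='b'
After 2 (h): row=0 col=0 char='b'
After 3 (j): row=1 col=0 char='_'
After 4 (w): row=1 col=3 char='r'
After 5 (l): row=1 col=4 char='a'
After 6 (h): row=1 col=3 char='r'
After 7 (gg): row=0 col=0 char='b'
After 8 (b): row=0 col=0 char='b'
After 9 (h): row=0 col=0 char='b'
After 10 (k): row=0 col=0 char='b'
After 11 (l): row=0 col=1 char='i'
After 12 (^): row=0 col=0 char='b'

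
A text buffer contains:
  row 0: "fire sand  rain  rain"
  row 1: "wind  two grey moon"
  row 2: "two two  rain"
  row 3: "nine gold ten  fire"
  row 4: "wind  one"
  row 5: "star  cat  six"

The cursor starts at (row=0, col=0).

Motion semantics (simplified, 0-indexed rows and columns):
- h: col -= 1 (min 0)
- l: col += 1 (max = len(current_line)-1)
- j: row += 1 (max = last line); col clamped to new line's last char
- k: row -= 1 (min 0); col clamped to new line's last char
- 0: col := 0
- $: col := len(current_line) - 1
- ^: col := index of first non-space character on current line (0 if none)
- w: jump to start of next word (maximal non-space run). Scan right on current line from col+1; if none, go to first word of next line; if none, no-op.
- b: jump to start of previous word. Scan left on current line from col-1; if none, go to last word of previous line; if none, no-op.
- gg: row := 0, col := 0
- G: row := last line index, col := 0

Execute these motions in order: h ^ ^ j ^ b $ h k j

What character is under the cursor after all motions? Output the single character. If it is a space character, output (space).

Answer: n

Derivation:
After 1 (h): row=0 col=0 char='f'
After 2 (^): row=0 col=0 char='f'
After 3 (^): row=0 col=0 char='f'
After 4 (j): row=1 col=0 char='w'
After 5 (^): row=1 col=0 char='w'
After 6 (b): row=0 col=17 char='r'
After 7 ($): row=0 col=20 char='n'
After 8 (h): row=0 col=19 char='i'
After 9 (k): row=0 col=19 char='i'
After 10 (j): row=1 col=18 char='n'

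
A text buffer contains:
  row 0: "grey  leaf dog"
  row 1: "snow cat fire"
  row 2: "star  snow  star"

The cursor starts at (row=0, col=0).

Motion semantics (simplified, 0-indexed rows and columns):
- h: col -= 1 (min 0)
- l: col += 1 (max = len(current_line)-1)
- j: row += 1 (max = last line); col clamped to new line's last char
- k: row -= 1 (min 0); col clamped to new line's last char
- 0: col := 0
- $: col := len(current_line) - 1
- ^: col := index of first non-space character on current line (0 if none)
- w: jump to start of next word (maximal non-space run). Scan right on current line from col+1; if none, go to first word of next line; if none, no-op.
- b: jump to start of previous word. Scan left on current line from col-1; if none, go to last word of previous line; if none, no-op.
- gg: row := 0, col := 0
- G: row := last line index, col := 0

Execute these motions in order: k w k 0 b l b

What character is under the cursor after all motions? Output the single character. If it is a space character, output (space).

After 1 (k): row=0 col=0 char='g'
After 2 (w): row=0 col=6 char='l'
After 3 (k): row=0 col=6 char='l'
After 4 (0): row=0 col=0 char='g'
After 5 (b): row=0 col=0 char='g'
After 6 (l): row=0 col=1 char='r'
After 7 (b): row=0 col=0 char='g'

Answer: g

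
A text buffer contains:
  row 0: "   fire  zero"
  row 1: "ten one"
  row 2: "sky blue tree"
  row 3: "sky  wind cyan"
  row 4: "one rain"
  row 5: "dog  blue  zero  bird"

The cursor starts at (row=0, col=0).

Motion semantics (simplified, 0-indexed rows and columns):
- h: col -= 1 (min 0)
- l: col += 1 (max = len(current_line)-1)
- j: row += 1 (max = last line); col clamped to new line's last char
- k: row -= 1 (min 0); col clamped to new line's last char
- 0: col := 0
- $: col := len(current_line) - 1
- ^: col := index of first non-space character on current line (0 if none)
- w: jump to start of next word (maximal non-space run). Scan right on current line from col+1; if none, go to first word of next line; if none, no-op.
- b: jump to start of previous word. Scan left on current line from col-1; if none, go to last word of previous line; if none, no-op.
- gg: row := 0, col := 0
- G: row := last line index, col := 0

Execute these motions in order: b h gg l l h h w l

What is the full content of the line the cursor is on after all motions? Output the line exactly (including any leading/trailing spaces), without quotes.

After 1 (b): row=0 col=0 char='_'
After 2 (h): row=0 col=0 char='_'
After 3 (gg): row=0 col=0 char='_'
After 4 (l): row=0 col=1 char='_'
After 5 (l): row=0 col=2 char='_'
After 6 (h): row=0 col=1 char='_'
After 7 (h): row=0 col=0 char='_'
After 8 (w): row=0 col=3 char='f'
After 9 (l): row=0 col=4 char='i'

Answer:    fire  zero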